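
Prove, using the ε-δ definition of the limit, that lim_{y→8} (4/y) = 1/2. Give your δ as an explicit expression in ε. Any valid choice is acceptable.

Fix ε > 0. We seek δ > 0 such that 0 < |y − 8| < δ implies |4/y − (1/2)| < ε.
|4/y − (1/2)| = 4·|8 − y|/(8·|y|) = 4|y − 8|/(8|y|).
Restrict δ ≤ 4. Then |y − 8| < 4 gives |y| > 4, so 8|y| > 32.
Then |4/y − (1/2)| < 4|y − 8|/32, which is < ε when |y − 8| < 8ε.
Take δ = min(4, 8ε). Then 0 < |y − 8| < δ gives both |y − 8| < 4 and |y − 8| < 8ε, so |4/y − (1/2)| < ε.

δ = min(4, 8ε)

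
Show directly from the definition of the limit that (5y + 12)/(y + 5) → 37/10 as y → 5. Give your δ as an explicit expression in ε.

Let ε > 0. We want δ > 0 with 0 < |y − 5| < δ ⇒ |(5y + 12)/(y + 5) − (37/10)| < ε.
Combining over a common denominator, (5y + 12)/(y + 5) − (37/10) = [(5y + 12)·10 − 37·(y + 5)] / [10·(y + 5)] = 13(y − 5) / (10(y + 5)).
So |(5y + 12)/(y + 5) − (37/10)| = 13|y − 5| / (10·|y + 5|).
Restrict δ ≤ 5. Then |y − 5| < 5 gives |y + 5| = |(y − 5) + 10| ≥ 10 − 5 = 5.
Hence |(5y + 12)/(y + 5) − (37/10)| < 13|y − 5|/(10·5) = (13/50)|y − 5|, which is < ε once |y − 5| < (50/13)ε.
Take δ = min(5, (50/13)ε). Then 0 < |y − 5| < δ forces both bounds, so |(5y + 12)/(y + 5) − (37/10)| < ε.

δ = min(5, (50/13)ε)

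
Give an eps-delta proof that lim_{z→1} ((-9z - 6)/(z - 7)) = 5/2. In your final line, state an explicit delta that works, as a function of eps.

delta = min(3, (6/23)eps)

Let eps > 0. We want delta > 0 with 0 < |z − 1| < delta ⇒ |(-9z - 6)/(z - 7) − (5/2)| < eps.
Combining over a common denominator, (-9z - 6)/(z - 7) − (5/2) = [(-9z - 6)·(-6) − (-15)·(z - 7)] / [(-6)·(z - 7)] = 69(z − 1) / ((-6)(z - 7)).
So |(-9z - 6)/(z - 7) − (5/2)| = 69|z − 1| / (6·|z − 7|).
Restrict delta ≤ 3. Then |z − 1| < 3 gives |z − 7| = |(z − 1) + (-6)| ≥ 6 − 3 = 3.
Hence |(-9z - 6)/(z - 7) − (5/2)| < 69|z − 1|/(6·3) = (23/6)|z − 1|, which is < eps once |z − 1| < (6/23)eps.
Take delta = min(3, (6/23)eps). Then 0 < |z − 1| < delta forces both bounds, so |(-9z - 6)/(z - 7) − (5/2)| < eps.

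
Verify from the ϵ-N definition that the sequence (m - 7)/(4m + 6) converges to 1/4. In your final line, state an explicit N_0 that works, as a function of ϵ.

Suppose ϵ > 0. For m ≥ 1, |(m - 7)/(4m + 6) − (1/4)| = |-34|/(4(4m + 6)) = 34/(4(4m + 6)).
Since 4m + 6 ≥ 4m for m ≥ 1, this is ≤ 34/(4·4m) = (17/8)/m.
So |(m - 7)/(4m + 6) − (1/4)| < ϵ whenever m > (17/8)/ϵ.
Take N_0 = (17/8)/ϵ. If m > N_0 then |(m - 7)/(4m + 6) − (1/4)| ≤ (17/8)/m < ϵ.

N_0 = (17/8)/ϵ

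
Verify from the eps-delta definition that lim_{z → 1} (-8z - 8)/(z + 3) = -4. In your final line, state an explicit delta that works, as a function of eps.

Let eps > 0 be given. We want delta > 0 with 0 < |z − 1| < delta ⇒ |(-8z - 8)/(z + 3) + 4| < eps.
Combining over a common denominator, (-8z - 8)/(z + 3) + 4 = [(-8z - 8)·4 − (-16)·(z + 3)] / [4·(z + 3)] = -16(z − 1) / (4(z + 3)).
So |(-8z - 8)/(z + 3) + 4| = 16|z − 1| / (4·|z + 3|).
Require delta ≤ 2, so |z + 3| ≥ |4| − |z − 1| > 4 − 2 = 2.
Hence |(-8z - 8)/(z + 3) + 4| < 16|z − 1|/(4·2) = 2|z − 1|, which is < eps once |z − 1| < (1/2)eps.
Take delta = min(2, (1/2)eps). Then 0 < |z − 1| < delta forces both bounds, so |(-8z - 8)/(z + 3) + 4| < eps.

delta = min(2, (1/2)eps)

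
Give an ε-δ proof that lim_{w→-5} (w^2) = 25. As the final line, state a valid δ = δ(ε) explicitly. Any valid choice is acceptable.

Let ε > 0 be given. We seek δ > 0 with 0 < |w + 5| < δ ⇒ |w^2 − 25| < ε.
Factor: w^2 − 25 = (w + 5)(w - 5), so |w^2 − 25| = |w + 5|·|w - 5|.
Restrict δ ≤ 1. Then |w + 5| < 1 gives |w| < 6, so by the triangle inequality |w - 5| ≤ 6 + 5 = 11.
Hence |w^2 − 25| ≤ 11|w + 5|, which is < ε once |w + 5| < ε/11.
Take δ = min(1, ε/11). If 0 < |w + 5| < δ then both bounds hold and |w^2 − 25| ≤ 11|w + 5| < 11·(ε/11) = ε.

δ = min(1, ε/11)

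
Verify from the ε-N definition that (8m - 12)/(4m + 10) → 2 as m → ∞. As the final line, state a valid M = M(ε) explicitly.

M = 8/ε

Suppose ε > 0. For m ≥ 1, |(8m - 12)/(4m + 10) − 2| = |-128|/(4(4m + 10)) = 128/(4(4m + 10)).
Since 4m + 10 ≥ 4m for m ≥ 1, this is ≤ 128/(4·4m) = 8/m.
So |(8m - 12)/(4m + 10) − 2| < ε whenever m > 8/ε.
Take M = 8/ε. If m > M then |(8m - 12)/(4m + 10) − 2| ≤ 8/m < ε.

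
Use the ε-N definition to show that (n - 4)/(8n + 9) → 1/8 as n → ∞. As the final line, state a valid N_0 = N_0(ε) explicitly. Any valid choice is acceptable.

N_0 = (41/64)/ε

Let ε > 0 be given. For n ≥ 1, |(n - 4)/(8n + 9) − (1/8)| = |-41|/(8(8n + 9)) = 41/(8(8n + 9)).
Since 8n + 9 ≥ 8n for n ≥ 1, this is ≤ 41/(8·8n) = (41/64)/n.
So |(n - 4)/(8n + 9) − (1/8)| < ε whenever n > (41/64)/ε.
Take N_0 = (41/64)/ε. If n > N_0 then |(n - 4)/(8n + 9) − (1/8)| ≤ (41/64)/n < ε.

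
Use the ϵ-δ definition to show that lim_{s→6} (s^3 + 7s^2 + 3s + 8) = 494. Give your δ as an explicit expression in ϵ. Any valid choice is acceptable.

Suppose ϵ > 0. We want δ > 0 such that 0 < |s − 6| < δ implies |(s^3 + 7s^2 + 3s + 8) − 494| < ϵ.
(s^3 + 7s^2 + 3s + 8) − 494 = s^3 + 7s^2 + 3s - 486 = (s − 6)(s^2 + 13s + 81).
So |(s^3 + 7s^2 + 3s + 8) − 494| = |s − 6|·|s^2 + 13s + 81|.
Require δ ≤ 2. Then |s − 6| < 2 gives |s| < 8, and by the triangle inequality |s^2 + 13s + 81| ≤ 8^2 + 13·8 + 81 = 249.
Hence |(s^3 + 7s^2 + 3s + 8) − 494| ≤ 249|s − 6| < ϵ provided |s − 6| < ϵ/249.
Take δ = min(2, ϵ/249). Then 0 < |s − 6| < δ gives both |s − 6| < 2 and |s − 6| < ϵ/249, so |(s^3 + 7s^2 + 3s + 8) − 494| < ϵ.

δ = min(2, ϵ/249)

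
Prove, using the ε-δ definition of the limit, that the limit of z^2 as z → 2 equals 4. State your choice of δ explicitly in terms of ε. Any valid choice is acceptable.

δ = min(1, ε/5)

Suppose ε > 0. We seek δ > 0 with 0 < |z − 2| < δ ⇒ |z^2 − 4| < ε.
Factor: z^2 − 4 = (z − 2)(z + 2), so |z^2 − 4| = |z − 2|·|z + 2|.
Impose δ ≤ 1 so that |z| < 3; then |z + 2| ≤ 5.
Hence |z^2 − 4| ≤ 5|z − 2|, which is < ε once |z − 2| < ε/5.
Take δ = min(1, ε/5). If 0 < |z − 2| < δ then both bounds hold and |z^2 − 4| ≤ 5|z − 2| < 5·(ε/5) = ε.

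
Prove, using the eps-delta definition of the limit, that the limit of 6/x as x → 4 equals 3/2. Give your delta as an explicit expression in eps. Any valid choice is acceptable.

Fix eps > 0. We seek delta > 0 such that 0 < |x − 4| < delta implies |6/x − (3/2)| < eps.
|6/x − (3/2)| = 6·|4 − x|/(4·|x|) = 6|x − 4|/(4|x|).
Restrict delta ≤ 2. Then |x − 4| < 2 gives |x| > 2, so 4|x| > 8.
Then |6/x − (3/2)| < 6|x − 4|/8, which is < eps when |x − 4| < (4/3)eps.
Take delta = min(2, (4/3)eps). Then 0 < |x − 4| < delta gives both |x − 4| < 2 and |x − 4| < (4/3)eps, so |6/x − (3/2)| < eps.

delta = min(2, (4/3)eps)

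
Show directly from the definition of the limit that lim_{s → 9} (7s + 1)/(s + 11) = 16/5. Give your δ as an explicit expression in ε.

Let ε > 0. We want δ > 0 with 0 < |s − 9| < δ ⇒ |(7s + 1)/(s + 11) − (16/5)| < ε.
Combining over a common denominator, (7s + 1)/(s + 11) − (16/5) = [(7s + 1)·20 − 64·(s + 11)] / [20·(s + 11)] = 76(s − 9) / (20(s + 11)).
So |(7s + 1)/(s + 11) − (16/5)| = 76|s − 9| / (20·|s + 11|).
Restrict δ ≤ 10. Then |s − 9| < 10 gives |s + 11| = |(s − 9) + 20| ≥ 20 − 10 = 10.
Hence |(7s + 1)/(s + 11) − (16/5)| < 76|s − 9|/(20·10) = (19/50)|s − 9|, which is < ε once |s − 9| < (50/19)ε.
Take δ = min(10, (50/19)ε). Then 0 < |s − 9| < δ forces both bounds, so |(7s + 1)/(s + 11) − (16/5)| < ε.

δ = min(10, (50/19)ε)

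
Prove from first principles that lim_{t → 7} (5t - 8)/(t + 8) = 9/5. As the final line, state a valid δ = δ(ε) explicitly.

δ = min(15/2, (75/32)ε)

Suppose ε > 0. We want δ > 0 with 0 < |t − 7| < δ ⇒ |(5t - 8)/(t + 8) − (9/5)| < ε.
Combining over a common denominator, (5t - 8)/(t + 8) − (9/5) = [(5t - 8)·15 − 27·(t + 8)] / [15·(t + 8)] = 48(t − 7) / (15(t + 8)).
So |(5t - 8)/(t + 8) − (9/5)| = 48|t − 7| / (15·|t + 8|).
Restrict δ ≤ 15/2. Then |t − 7| < 15/2 gives |t + 8| = |(t − 7) + 15| ≥ 15 − 15/2 = 15/2.
Hence |(5t - 8)/(t + 8) − (9/5)| < 48|t − 7|/(15·(15/2)) = (32/75)|t − 7|, which is < ε once |t − 7| < (75/32)ε.
Take δ = min(15/2, (75/32)ε). Then 0 < |t − 7| < δ forces both bounds, so |(5t - 8)/(t + 8) − (9/5)| < ε.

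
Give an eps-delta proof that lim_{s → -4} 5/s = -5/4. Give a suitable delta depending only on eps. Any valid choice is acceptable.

Let eps > 0 be given. We seek delta > 0 such that 0 < |s + 4| < delta implies |5/s + 5/4| < eps.
|5/s + 5/4| = 5·|-4 − s|/(4·|s|) = 5|s + 4|/(4|s|).
Restrict delta ≤ 2. Then |s + 4| < 2 gives |s| > 2, so 4|s| > 8.
Then |5/s + 5/4| < 5|s + 4|/8, which is < eps when |s + 4| < (8/5)eps.
Take delta = min(2, (8/5)eps). Then 0 < |s + 4| < delta gives both |s + 4| < 2 and |s + 4| < (8/5)eps, so |5/s + 5/4| < eps.

delta = min(2, (8/5)eps)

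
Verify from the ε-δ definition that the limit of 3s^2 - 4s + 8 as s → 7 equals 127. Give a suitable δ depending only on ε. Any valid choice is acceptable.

δ = min(2, ε/44)

Let ε > 0 be given. We want δ > 0 such that 0 < |s − 7| < δ implies |(3s^2 - 4s + 8) − 127| < ε.
(3s^2 - 4s + 8) − 127 = 3s^2 - 4s - 119 = (s − 7)(3s + 17).
So |(3s^2 - 4s + 8) − 127| = |s − 7|·|3s + 17|.
Assume first that |s − 7| < 2, so |s| < 9. Then |3s + 17| ≤ 3·9 + 17 = 44.
Hence |(3s^2 - 4s + 8) − 127| ≤ 44|s − 7| < ε provided |s − 7| < ε/44.
Take δ = min(2, ε/44). Then 0 < |s − 7| < δ gives both |s − 7| < 2 and |s − 7| < ε/44, so |(3s^2 - 4s + 8) − 127| < ε.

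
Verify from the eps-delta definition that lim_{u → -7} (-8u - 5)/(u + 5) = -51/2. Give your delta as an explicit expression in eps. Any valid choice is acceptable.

delta = min(1, (2/35)eps)

Let eps > 0 be given. We want delta > 0 with 0 < |u + 7| < delta ⇒ |(-8u - 5)/(u + 5) + 51/2| < eps.
Combining over a common denominator, (-8u - 5)/(u + 5) + 51/2 = [(-8u - 5)·(-2) − 51·(u + 5)] / [(-2)·(u + 5)] = -35(u + 7) / ((-2)(u + 5)).
So |(-8u - 5)/(u + 5) + 51/2| = 35|u + 7| / (2·|u + 5|).
Require delta ≤ 1, so |u + 5| ≥ |-2| − |u + 7| > 2 − 1 = 1.
Hence |(-8u - 5)/(u + 5) + 51/2| < 35|u + 7|/(2·1) = (35/2)|u + 7|, which is < eps once |u + 7| < (2/35)eps.
Take delta = min(1, (2/35)eps). Then 0 < |u + 7| < delta forces both bounds, so |(-8u - 5)/(u + 5) + 51/2| < eps.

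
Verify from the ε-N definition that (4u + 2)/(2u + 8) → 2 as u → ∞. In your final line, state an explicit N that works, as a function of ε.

Let ε > 0. We seek N > 0 such that u > N implies |(4u + 2)/(2u + 8) − 2| < ε.
(4u + 2)/(2u + 8) − 2 = (2(4u + 2) − 4(2u + 8)) / (2(2u + 8)) = -28/(2(2u + 8)).
For u > 0 we have 2u + 8 > 2u, so |(4u + 2)/(2u + 8) − 2| = 28/(2(2u + 8)) < 28/(2·2u) = 7/u.
Thus |(4u + 2)/(2u + 8) − 2| < ε whenever u > 7/ε.
Take N = 7/ε. If u > N then |(4u + 2)/(2u + 8) − 2| < 7/u < ε.

N = 7/ε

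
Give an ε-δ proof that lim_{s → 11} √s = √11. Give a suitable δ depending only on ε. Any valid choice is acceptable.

δ = min(11, √11·ε)

Fix ε > 0. We want δ > 0 such that 0 < |s − 11| < δ implies |√s − √11| < ε.
Multiplying by the conjugate, |√s − √11| = |s − 11|/(√s + √11).
Restrict δ ≤ 11 so that |s − 11| < 11 forces s > 0, and then √s + √11 > √11.
Hence |√s − √11| < |s − 11|/√11, which is < ε once |s − 11| < √11·ε.
Take δ = min(11, √11·ε). If 0 < |s − 11| < δ then s > 0 and |√s − √11| < |s − 11|/√11 < ε.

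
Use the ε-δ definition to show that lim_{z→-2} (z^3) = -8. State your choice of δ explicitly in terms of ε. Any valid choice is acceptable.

δ = min(1, ε/19)

Fix ε > 0. We seek δ > 0 with 0 < |z + 2| < δ ⇒ |z^3 + 8| < ε.
Factor: z^3 + 8 = (z + 2)(z^2 - 2z + 4), so |z^3 + 8| = |z + 2|·|z^2 - 2z + 4|.
Impose δ ≤ 1 so that |z| < 3; then |z^2 - 2z + 4| ≤ 19.
Hence |z^3 + 8| ≤ 19|z + 2|, which is < ε once |z + 2| < ε/19.
Take δ = min(1, ε/19). If 0 < |z + 2| < δ then both bounds hold and |z^3 + 8| ≤ 19|z + 2| < 19·(ε/19) = ε.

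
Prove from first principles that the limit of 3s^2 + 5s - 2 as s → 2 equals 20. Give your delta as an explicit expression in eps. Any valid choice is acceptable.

Suppose eps > 0. We want delta > 0 such that 0 < |s − 2| < delta implies |(3s^2 + 5s - 2) − 20| < eps.
(3s^2 + 5s - 2) − 20 = 3s^2 + 5s - 22 = (s − 2)(3s + 11).
So |(3s^2 + 5s - 2) − 20| = |s − 2|·|3s + 11|.
Assume first that |s − 2| < 1, so |s| < 3. Then |3s + 11| ≤ 3·3 + 11 = 20.
Hence |(3s^2 + 5s - 2) − 20| ≤ 20|s − 2| < eps provided |s − 2| < eps/20.
Choosing delta = min(1, eps/20) ensures both conditions, hence |(3s^2 + 5s - 2) − 20| < eps.

delta = min(1, eps/20)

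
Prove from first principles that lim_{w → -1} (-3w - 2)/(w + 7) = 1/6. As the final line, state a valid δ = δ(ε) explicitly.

δ = min(3, (18/19)ε)

Fix ε > 0. We want δ > 0 with 0 < |w + 1| < δ ⇒ |(-3w - 2)/(w + 7) − (1/6)| < ε.
Combining over a common denominator, (-3w - 2)/(w + 7) − (1/6) = [(-3w - 2)·6 − 1·(w + 7)] / [6·(w + 7)] = -19(w + 1) / (6(w + 7)).
So |(-3w - 2)/(w + 7) − (1/6)| = 19|w + 1| / (6·|w + 7|).
Restrict δ ≤ 3. Then |w + 1| < 3 gives |w + 7| = |(w + 1) + 6| ≥ 6 − 3 = 3.
Hence |(-3w - 2)/(w + 7) − (1/6)| < 19|w + 1|/(6·3) = (19/18)|w + 1|, which is < ε once |w + 1| < (18/19)ε.
Take δ = min(3, (18/19)ε). Then 0 < |w + 1| < δ forces both bounds, so |(-3w - 2)/(w + 7) − (1/6)| < ε.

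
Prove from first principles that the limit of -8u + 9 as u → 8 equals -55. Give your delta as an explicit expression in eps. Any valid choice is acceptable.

Let eps > 0 be given. We need delta > 0 so that 0 < |u − 8| < delta implies |(-8u + 9) + 55| < eps.
|(-8u + 9) + 55| = |-8u + 64| = 8|u − 8|.
Thus it suffices that |u − 8| < eps/8.
Take delta = eps/8. If 0 < |u − 8| < delta then |(-8u + 9) + 55| = 8|u − 8| < 8·(eps/8) = eps.

delta = eps/8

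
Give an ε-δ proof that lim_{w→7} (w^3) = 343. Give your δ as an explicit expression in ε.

Fix ε > 0. We seek δ > 0 with 0 < |w − 7| < δ ⇒ |w^3 − 343| < ε.
Factor: w^3 − 343 = (w − 7)(w^2 + 7w + 49), so |w^3 − 343| = |w − 7|·|w^2 + 7w + 49|.
Impose δ ≤ 1 so that |w| < 8; then |w^2 + 7w + 49| ≤ 169.
Hence |w^3 − 343| ≤ 169|w − 7|, which is < ε once |w − 7| < ε/169.
Take δ = min(1, ε/169). If 0 < |w − 7| < δ then both bounds hold and |w^3 − 343| ≤ 169|w − 7| < 169·(ε/169) = ε.

δ = min(1, ε/169)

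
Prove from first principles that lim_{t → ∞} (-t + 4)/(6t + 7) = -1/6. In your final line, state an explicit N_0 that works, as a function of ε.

Let ε > 0. We seek N_0 > 0 such that t > N_0 implies |(-t + 4)/(6t + 7) + 1/6| < ε.
(-t + 4)/(6t + 7) + 1/6 = (6(-t + 4) − (-1)(6t + 7)) / (6(6t + 7)) = 31/(6(6t + 7)).
For t > 0 we have 6t + 7 > 6t, so |(-t + 4)/(6t + 7) + 1/6| = 31/(6(6t + 7)) < 31/(6·6t) = (31/36)/t.
Thus |(-t + 4)/(6t + 7) + 1/6| < ε whenever t > (31/36)/ε.
Take N_0 = (31/36)/ε. If t > N_0 then |(-t + 4)/(6t + 7) + 1/6| < (31/36)/t < ε.

N_0 = (31/36)/ε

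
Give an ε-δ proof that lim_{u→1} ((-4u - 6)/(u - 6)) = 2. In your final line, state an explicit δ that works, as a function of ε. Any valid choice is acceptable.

Let ε > 0. We want δ > 0 with 0 < |u − 1| < δ ⇒ |(-4u - 6)/(u - 6) − 2| < ε.
Combining over a common denominator, (-4u - 6)/(u - 6) − 2 = [(-4u - 6)·(-5) − (-10)·(u - 6)] / [(-5)·(u - 6)] = 30(u − 1) / ((-5)(u - 6)).
So |(-4u - 6)/(u - 6) − 2| = 30|u − 1| / (5·|u − 6|).
Require δ ≤ 5/2, so |u − 6| ≥ |-5| − |u − 1| > 5 − 5/2 = 5/2.
Hence |(-4u - 6)/(u - 6) − 2| < 30|u − 1|/(5·(5/2)) = (12/5)|u − 1|, which is < ε once |u − 1| < (5/12)ε.
Take δ = min(5/2, (5/12)ε). Then 0 < |u − 1| < δ forces both bounds, so |(-4u - 6)/(u - 6) − 2| < ε.

δ = min(5/2, (5/12)ε)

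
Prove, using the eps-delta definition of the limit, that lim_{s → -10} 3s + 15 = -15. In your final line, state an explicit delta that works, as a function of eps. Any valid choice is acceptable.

Let eps > 0 be given. We need delta > 0 so that 0 < |s + 10| < delta implies |(3s + 15) + 15| < eps.
Since (3s + 15) + 15 = 3(s + 10), we have |(3s + 15) + 15| = 3|s + 10|.
Thus it suffices that |s + 10| < eps/3.
Take delta = eps/3. If 0 < |s + 10| < delta then |(3s + 15) + 15| = 3|s + 10| < 3·(eps/3) = eps.

delta = eps/3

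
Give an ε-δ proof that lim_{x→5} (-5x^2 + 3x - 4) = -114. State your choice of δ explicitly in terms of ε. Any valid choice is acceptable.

δ = min(1, ε/52)

Fix ε > 0. We want δ > 0 such that 0 < |x − 5| < δ implies |(-5x^2 + 3x - 4) + 114| < ε.
(-5x^2 + 3x - 4) + 114 = -5x^2 + 3x + 110 = (x − 5)(-5x - 22).
So |(-5x^2 + 3x - 4) + 114| = |x − 5|·|-5x - 22|.
Require δ ≤ 1. Then |x − 5| < 1 gives |x| < 6, and by the triangle inequality |-5x - 22| ≤ 5·6 + 22 = 52.
Hence |(-5x^2 + 3x - 4) + 114| ≤ 52|x − 5| < ε provided |x − 5| < ε/52.
Take δ = min(1, ε/52). Then 0 < |x − 5| < δ gives both |x − 5| < 1 and |x − 5| < ε/52, so |(-5x^2 + 3x - 4) + 114| < ε.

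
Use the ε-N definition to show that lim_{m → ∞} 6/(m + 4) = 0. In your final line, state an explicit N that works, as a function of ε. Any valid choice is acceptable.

N = 6/ε

Let ε > 0 be given. For m ≥ 1, |6/(m + 4) − 0| = 6/(m + 4) ≤ 6/m.
We need 6/m < ε, i.e. m > 6/ε.
Take N = 6/ε. If m > N then |6/(m + 4)| ≤ 6/m < ε.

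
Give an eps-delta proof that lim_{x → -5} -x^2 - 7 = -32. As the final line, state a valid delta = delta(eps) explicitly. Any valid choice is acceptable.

Let eps > 0 be given. We want delta > 0 such that 0 < |x + 5| < delta implies |(-x^2 - 7) + 32| < eps.
(-x^2 - 7) + 32 = -x^2 + 25 = (x + 5)(-x + 5).
So |(-x^2 - 7) + 32| = |x + 5|·|-x + 5|.
Assume first that |x + 5| < 1, so |x| < 6. Then |-x + 5| ≤ 6 + 5 = 11.
Hence |(-x^2 - 7) + 32| ≤ 11|x + 5| < eps provided |x + 5| < eps/11.
Choosing delta = min(1, eps/11) ensures both conditions, hence |(-x^2 - 7) + 32| < eps.

delta = min(1, eps/11)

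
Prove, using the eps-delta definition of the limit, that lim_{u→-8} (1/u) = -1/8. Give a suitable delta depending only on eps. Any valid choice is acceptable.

delta = min(4, 32eps)

Suppose eps > 0. We seek delta > 0 such that 0 < |u + 8| < delta implies |1/u + 1/8| < eps.
|1/u + 1/8| = |-8 − u|/(8·|u|) = |u + 8|/(8|u|).
Require delta ≤ 4 so that |u| > 8 − 4 = 4, hence 8|u| > 32.
Then |1/u + 1/8| < |u + 8|/32, which is < eps when |u + 8| < 32eps.
Take delta = min(4, 32eps). Then 0 < |u + 8| < delta gives both |u + 8| < 4 and |u + 8| < 32eps, so |1/u + 1/8| < eps.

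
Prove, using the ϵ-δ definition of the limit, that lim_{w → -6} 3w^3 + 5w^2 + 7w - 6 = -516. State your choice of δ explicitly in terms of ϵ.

δ = min(2, ϵ/381)

Let ϵ > 0. We want δ > 0 such that 0 < |w + 6| < δ implies |(3w^3 + 5w^2 + 7w - 6) + 516| < ϵ.
(3w^3 + 5w^2 + 7w - 6) + 516 = 3w^3 + 5w^2 + 7w + 510 = (w + 6)(3w^2 - 13w + 85).
So |(3w^3 + 5w^2 + 7w - 6) + 516| = |w + 6|·|3w^2 - 13w + 85|.
Assume first that |w + 6| < 2, so |w| < 8. Then |3w^2 - 13w + 85| ≤ 3·8^2 + 13·8 + 85 = 381.
Hence |(3w^3 + 5w^2 + 7w - 6) + 516| ≤ 381|w + 6| < ϵ provided |w + 6| < ϵ/381.
Take δ = min(2, ϵ/381). Then 0 < |w + 6| < δ gives both |w + 6| < 2 and |w + 6| < ϵ/381, so |(3w^3 + 5w^2 + 7w - 6) + 516| < ϵ.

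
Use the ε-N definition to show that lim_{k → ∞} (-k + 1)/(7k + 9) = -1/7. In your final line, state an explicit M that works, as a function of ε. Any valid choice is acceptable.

M = (16/49)/ε

Suppose ε > 0. For k ≥ 1, |(-k + 1)/(7k + 9) + 1/7| = |16|/(7(7k + 9)) = 16/(7(7k + 9)).
Since 7k + 9 ≥ 7k for k ≥ 1, this is ≤ 16/(7·7k) = (16/49)/k.
So |(-k + 1)/(7k + 9) + 1/7| < ε whenever k > (16/49)/ε.
Take M = (16/49)/ε. If k > M then |(-k + 1)/(7k + 9) + 1/7| ≤ (16/49)/k < ε.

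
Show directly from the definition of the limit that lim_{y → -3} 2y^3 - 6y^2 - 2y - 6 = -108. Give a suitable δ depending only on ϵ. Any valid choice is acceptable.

δ = min(2, ϵ/144)

Suppose ϵ > 0. We want δ > 0 such that 0 < |y + 3| < δ implies |(2y^3 - 6y^2 - 2y - 6) + 108| < ϵ.
(2y^3 - 6y^2 - 2y - 6) + 108 = 2y^3 - 6y^2 - 2y + 102 = (y + 3)(2y^2 - 12y + 34).
So |(2y^3 - 6y^2 - 2y - 6) + 108| = |y + 3|·|2y^2 - 12y + 34|.
Assume first that |y + 3| < 2, so |y| < 5. Then |2y^2 - 12y + 34| ≤ 2·5^2 + 12·5 + 34 = 144.
Hence |(2y^3 - 6y^2 - 2y - 6) + 108| ≤ 144|y + 3| < ϵ provided |y + 3| < ϵ/144.
Take δ = min(2, ϵ/144). Then 0 < |y + 3| < δ gives both |y + 3| < 2 and |y + 3| < ϵ/144, so |(2y^3 - 6y^2 - 2y - 6) + 108| < ϵ.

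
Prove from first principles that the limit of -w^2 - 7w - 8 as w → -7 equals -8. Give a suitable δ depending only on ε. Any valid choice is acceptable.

Suppose ε > 0. We want δ > 0 such that 0 < |w + 7| < δ implies |(-w^2 - 7w - 8) + 8| < ε.
(-w^2 - 7w - 8) + 8 = -w^2 - 7w = (w + 7)(-w).
So |(-w^2 - 7w - 8) + 8| = |w + 7|·|-w|.
Assume first that |w + 7| < 1, so |w| < 8. Then |-w| ≤ 8 = 8.
Hence |(-w^2 - 7w - 8) + 8| ≤ 8|w + 7| < ε provided |w + 7| < ε/8.
Choosing δ = min(1, ε/8) ensures both conditions, hence |(-w^2 - 7w - 8) + 8| < ε.

δ = min(1, ε/8)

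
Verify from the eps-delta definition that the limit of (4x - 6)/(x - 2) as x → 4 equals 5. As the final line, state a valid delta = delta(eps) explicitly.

Let eps > 0. We want delta > 0 with 0 < |x − 4| < delta ⇒ |(4x - 6)/(x - 2) − 5| < eps.
Combining over a common denominator, (4x - 6)/(x - 2) − 5 = [(4x - 6)·2 − 10·(x - 2)] / [2·(x - 2)] = -2(x − 4) / (2(x - 2)).
So |(4x - 6)/(x - 2) − 5| = 2|x − 4| / (2·|x − 2|).
Restrict delta ≤ 1. Then |x − 4| < 1 gives |x − 2| = |(x − 4) + 2| ≥ 2 − 1 = 1.
Hence |(4x - 6)/(x - 2) − 5| < 2|x − 4|/(2·1) = |x − 4|, which is < eps once |x − 4| < eps.
Take delta = min(1, eps). Then 0 < |x − 4| < delta forces both bounds, so |(4x - 6)/(x - 2) − 5| < eps.

delta = min(1, eps)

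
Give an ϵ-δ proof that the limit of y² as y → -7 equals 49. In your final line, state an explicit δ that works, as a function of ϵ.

Fix ϵ > 0. We seek δ > 0 with 0 < |y + 7| < δ ⇒ |y² − 49| < ϵ.
Factor: y² − 49 = (y + 7)(y - 7), so |y² − 49| = |y + 7|·|y - 7|.
Impose δ ≤ 2 so that |y| < 9; then |y - 7| ≤ 16.
Hence |y² − 49| ≤ 16|y + 7|, which is < ϵ once |y + 7| < ϵ/16.
Take δ = min(2, ϵ/16). If 0 < |y + 7| < δ then both bounds hold and |y² − 49| ≤ 16|y + 7| < 16·(ϵ/16) = ϵ.

δ = min(2, ϵ/16)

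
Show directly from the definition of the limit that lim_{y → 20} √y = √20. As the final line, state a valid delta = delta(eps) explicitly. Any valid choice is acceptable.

Let eps > 0. We want delta > 0 such that 0 < |y − 20| < delta implies |√y − √20| < eps.
Multiplying by the conjugate, |√y − √20| = |y − 20|/(√y + √20).
Restrict delta ≤ 20 so that |y − 20| < 20 forces y > 0, and then √y + √20 > √20.
Hence |√y − √20| < |y − 20|/√20, which is < eps once |y − 20| < √20·eps.
Take delta = min(20, √20·eps). If 0 < |y − 20| < delta then y > 0 and |√y − √20| < |y − 20|/√20 < eps.

delta = min(20, √20·eps)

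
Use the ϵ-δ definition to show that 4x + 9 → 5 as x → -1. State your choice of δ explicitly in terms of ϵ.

δ = ϵ/4

Let ϵ > 0 be given. We need δ > 0 so that 0 < |x + 1| < δ implies |(4x + 9) − 5| < ϵ.
Since (4x + 9) − 5 = 4(x + 1), we have |(4x + 9) − 5| = 4|x + 1|.
Thus it suffices that |x + 1| < ϵ/4.
Choosing δ = ϵ/4 gives |(4x + 9) − 5| = 4|x + 1| < ϵ whenever |x + 1| < δ.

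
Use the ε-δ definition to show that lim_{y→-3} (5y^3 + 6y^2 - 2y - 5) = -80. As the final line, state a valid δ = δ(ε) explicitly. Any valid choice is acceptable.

δ = min(2, ε/195)

Let ε > 0 be given. We want δ > 0 such that 0 < |y + 3| < δ implies |(5y^3 + 6y^2 - 2y - 5) + 80| < ε.
(5y^3 + 6y^2 - 2y - 5) + 80 = 5y^3 + 6y^2 - 2y + 75 = (y + 3)(5y^2 - 9y + 25).
So |(5y^3 + 6y^2 - 2y - 5) + 80| = |y + 3|·|5y^2 - 9y + 25|.
Require δ ≤ 2. Then |y + 3| < 2 gives |y| < 5, and by the triangle inequality |5y^2 - 9y + 25| ≤ 5·5^2 + 9·5 + 25 = 195.
Hence |(5y^3 + 6y^2 - 2y - 5) + 80| ≤ 195|y + 3| < ε provided |y + 3| < ε/195.
Take δ = min(2, ε/195). Then 0 < |y + 3| < δ gives both |y + 3| < 2 and |y + 3| < ε/195, so |(5y^3 + 6y^2 - 2y - 5) + 80| < ε.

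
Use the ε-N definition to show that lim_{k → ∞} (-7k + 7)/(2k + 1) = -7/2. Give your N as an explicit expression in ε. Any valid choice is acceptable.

N = (21/4)/ε

Fix ε > 0. For k ≥ 1, |(-7k + 7)/(2k + 1) + 7/2| = |21|/(2(2k + 1)) = 21/(2(2k + 1)).
Since 2k + 1 ≥ 2k for k ≥ 1, this is ≤ 21/(2·2k) = (21/4)/k.
So |(-7k + 7)/(2k + 1) + 7/2| < ε whenever k > (21/4)/ε.
Take N = (21/4)/ε. If k > N then |(-7k + 7)/(2k + 1) + 7/2| ≤ (21/4)/k < ε.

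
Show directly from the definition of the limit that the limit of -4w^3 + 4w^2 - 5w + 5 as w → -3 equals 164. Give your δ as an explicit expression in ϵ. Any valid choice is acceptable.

δ = min(1, ϵ/181)

Fix ϵ > 0. We want δ > 0 such that 0 < |w + 3| < δ implies |(-4w^3 + 4w^2 - 5w + 5) − 164| < ϵ.
(-4w^3 + 4w^2 - 5w + 5) − 164 = -4w^3 + 4w^2 - 5w - 159 = (w + 3)(-4w^2 + 16w - 53).
So |(-4w^3 + 4w^2 - 5w + 5) − 164| = |w + 3|·|-4w^2 + 16w - 53|.
Require δ ≤ 1. Then |w + 3| < 1 gives |w| < 4, and by the triangle inequality |-4w^2 + 16w - 53| ≤ 4·4^2 + 16·4 + 53 = 181.
Hence |(-4w^3 + 4w^2 - 5w + 5) − 164| ≤ 181|w + 3| < ϵ provided |w + 3| < ϵ/181.
Take δ = min(1, ϵ/181). Then 0 < |w + 3| < δ gives both |w + 3| < 1 and |w + 3| < ϵ/181, so |(-4w^3 + 4w^2 - 5w + 5) − 164| < ϵ.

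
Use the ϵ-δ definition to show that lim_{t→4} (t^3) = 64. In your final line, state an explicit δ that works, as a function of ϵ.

δ = min(1, ϵ/61)

Let ϵ > 0 be given. We seek δ > 0 with 0 < |t − 4| < δ ⇒ |t^3 − 64| < ϵ.
Factor: t^3 − 64 = (t − 4)(t^2 + 4t + 16), so |t^3 − 64| = |t − 4|·|t^2 + 4t + 16|.
Restrict δ ≤ 1. Then |t − 4| < 1 gives |t| < 5, so by the triangle inequality |t^2 + 4t + 16| ≤ 5^2 + 4·5 + 16 = 61.
Hence |t^3 − 64| ≤ 61|t − 4|, which is < ϵ once |t − 4| < ϵ/61.
Take δ = min(1, ϵ/61). If 0 < |t − 4| < δ then both bounds hold and |t^3 − 64| ≤ 61|t − 4| < 61·(ϵ/61) = ϵ.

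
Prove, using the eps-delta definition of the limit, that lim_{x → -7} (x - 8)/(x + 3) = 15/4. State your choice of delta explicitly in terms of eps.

delta = min(2, (8/11)eps)

Fix eps > 0. We want delta > 0 with 0 < |x + 7| < delta ⇒ |(x - 8)/(x + 3) − (15/4)| < eps.
Combining over a common denominator, (x - 8)/(x + 3) − (15/4) = [(x - 8)·(-4) − (-15)·(x + 3)] / [(-4)·(x + 3)] = 11(x + 7) / ((-4)(x + 3)).
So |(x - 8)/(x + 3) − (15/4)| = 11|x + 7| / (4·|x + 3|).
Restrict delta ≤ 2. Then |x + 7| < 2 gives |x + 3| = |(x + 7) + (-4)| ≥ 4 − 2 = 2.
Hence |(x - 8)/(x + 3) − (15/4)| < 11|x + 7|/(4·2) = (11/8)|x + 7|, which is < eps once |x + 7| < (8/11)eps.
Take delta = min(2, (8/11)eps). Then 0 < |x + 7| < delta forces both bounds, so |(x - 8)/(x + 3) − (15/4)| < eps.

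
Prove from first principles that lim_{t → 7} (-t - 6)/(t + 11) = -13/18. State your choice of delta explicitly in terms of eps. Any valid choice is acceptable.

Let eps > 0. We want delta > 0 with 0 < |t − 7| < delta ⇒ |(-t - 6)/(t + 11) + 13/18| < eps.
Combining over a common denominator, (-t - 6)/(t + 11) + 13/18 = [(-t - 6)·18 − (-13)·(t + 11)] / [18·(t + 11)] = -5(t − 7) / (18(t + 11)).
So |(-t - 6)/(t + 11) + 13/18| = 5|t − 7| / (18·|t + 11|).
Restrict delta ≤ 9. Then |t − 7| < 9 gives |t + 11| = |(t − 7) + 18| ≥ 18 − 9 = 9.
Hence |(-t - 6)/(t + 11) + 13/18| < 5|t − 7|/(18·9) = (5/162)|t − 7|, which is < eps once |t − 7| < (162/5)eps.
Take delta = min(9, (162/5)eps). Then 0 < |t − 7| < delta forces both bounds, so |(-t - 6)/(t + 11) + 13/18| < eps.

delta = min(9, (162/5)eps)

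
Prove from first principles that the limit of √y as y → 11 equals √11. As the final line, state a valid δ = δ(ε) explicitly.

δ = min(11, √11·ε)

Fix ε > 0. We want δ > 0 such that 0 < |y − 11| < δ implies |√y − √11| < ε.
Multiplying by the conjugate, |√y − √11| = |y − 11|/(√y + √11).
Restrict δ ≤ 11 so that |y − 11| < 11 forces y > 0, and then √y + √11 > √11.
Hence |√y − √11| < |y − 11|/√11, which is < ε once |y − 11| < √11·ε.
Take δ = min(11, √11·ε). If 0 < |y − 11| < δ then y > 0 and |√y − √11| < |y − 11|/√11 < ε.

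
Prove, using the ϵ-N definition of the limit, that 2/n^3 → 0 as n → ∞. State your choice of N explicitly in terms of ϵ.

N = (2/ϵ)^{1/3}

Let ϵ > 0. For n ≥ 1, |2/n^3 − 0| = 2/n^3.
2/n^3 < ϵ ⇔ n^3 > 2/ϵ ⇔ n > (2/ϵ)^{1/3}.
Take N = (2/ϵ)^{1/3}. Then n > N implies 2/n^3 < ϵ.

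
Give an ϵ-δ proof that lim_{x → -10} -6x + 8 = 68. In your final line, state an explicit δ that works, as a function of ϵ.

δ = ϵ/6

Fix ϵ > 0. We need δ > 0 so that 0 < |x + 10| < δ implies |(-6x + 8) − 68| < ϵ.
|(-6x + 8) − 68| = |-6x - 60| = 6|x + 10|.
So 6|x + 10| < ϵ exactly when |x + 10| < ϵ/6.
Take δ = ϵ/6. If 0 < |x + 10| < δ then |(-6x + 8) − 68| = 6|x + 10| < 6·(ϵ/6) = ϵ.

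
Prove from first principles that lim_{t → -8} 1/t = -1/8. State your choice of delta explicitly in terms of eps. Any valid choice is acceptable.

delta = min(4, 32eps)

Suppose eps > 0. We seek delta > 0 such that 0 < |t + 8| < delta implies |1/t + 1/8| < eps.
|1/t + 1/8| = |-8 − t|/(8·|t|) = |t + 8|/(8|t|).
Require delta ≤ 4 so that |t| > 8 − 4 = 4, hence 8|t| > 32.
Then |1/t + 1/8| < |t + 8|/32, which is < eps when |t + 8| < 32eps.
Take delta = min(4, 32eps). Then 0 < |t + 8| < delta gives both |t + 8| < 4 and |t + 8| < 32eps, so |1/t + 1/8| < eps.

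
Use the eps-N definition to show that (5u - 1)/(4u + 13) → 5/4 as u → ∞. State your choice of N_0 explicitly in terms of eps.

Suppose eps > 0. We seek N_0 > 0 such that u > N_0 implies |(5u - 1)/(4u + 13) − (5/4)| < eps.
(5u - 1)/(4u + 13) − (5/4) = (4(5u - 1) − 5(4u + 13)) / (4(4u + 13)) = -69/(4(4u + 13)).
For u > 0 we have 4u + 13 > 4u, so |(5u - 1)/(4u + 13) − (5/4)| = 69/(4(4u + 13)) < 69/(4·4u) = (69/16)/u.
Thus |(5u - 1)/(4u + 13) − (5/4)| < eps whenever u > (69/16)/eps.
Take N_0 = (69/16)/eps. If u > N_0 then |(5u - 1)/(4u + 13) − (5/4)| < (69/16)/u < eps.

N_0 = (69/16)/eps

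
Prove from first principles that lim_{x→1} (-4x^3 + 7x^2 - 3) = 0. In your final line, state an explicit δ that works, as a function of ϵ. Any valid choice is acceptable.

δ = min(2, ϵ/48)

Let ϵ > 0 be given. We want δ > 0 such that 0 < |x − 1| < δ implies |(-4x^3 + 7x^2 - 3)| < ϵ.
(-4x^3 + 7x^2 - 3) = -4x^3 + 7x^2 - 3 = (x − 1)(-4x^2 + 3x + 3).
So |(-4x^3 + 7x^2 - 3)| = |x − 1|·|-4x^2 + 3x + 3|.
Assume first that |x − 1| < 2, so |x| < 3. Then |-4x^2 + 3x + 3| ≤ 4·3^2 + 3·3 + 3 = 48.
Hence |(-4x^3 + 7x^2 - 3)| ≤ 48|x − 1| < ϵ provided |x − 1| < ϵ/48.
Take δ = min(2, ϵ/48). Then 0 < |x − 1| < δ gives both |x − 1| < 2 and |x − 1| < ϵ/48, so |(-4x^3 + 7x^2 - 3)| < ϵ.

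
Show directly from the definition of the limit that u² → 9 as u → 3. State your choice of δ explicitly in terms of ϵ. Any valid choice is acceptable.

δ = min(1, ϵ/7)

Let ϵ > 0 be given. We seek δ > 0 with 0 < |u − 3| < δ ⇒ |u² − 9| < ϵ.
Factor: u² − 9 = (u − 3)(u + 3), so |u² − 9| = |u − 3|·|u + 3|.
Impose δ ≤ 1 so that |u| < 4; then |u + 3| ≤ 7.
Hence |u² − 9| ≤ 7|u − 3|, which is < ϵ once |u − 3| < ϵ/7.
Take δ = min(1, ϵ/7). If 0 < |u − 3| < δ then both bounds hold and |u² − 9| ≤ 7|u − 3| < 7·(ϵ/7) = ϵ.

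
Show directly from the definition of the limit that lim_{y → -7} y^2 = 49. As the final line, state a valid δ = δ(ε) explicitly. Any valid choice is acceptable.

δ = min(1, ε/15)

Suppose ε > 0. We seek δ > 0 with 0 < |y + 7| < δ ⇒ |y^2 − 49| < ε.
Factor: y^2 − 49 = (y + 7)(y - 7), so |y^2 − 49| = |y + 7|·|y - 7|.
Restrict δ ≤ 1. Then |y + 7| < 1 gives |y| < 8, so by the triangle inequality |y - 7| ≤ 8 + 7 = 15.
Hence |y^2 − 49| ≤ 15|y + 7|, which is < ε once |y + 7| < ε/15.
Take δ = min(1, ε/15). If 0 < |y + 7| < δ then both bounds hold and |y^2 − 49| ≤ 15|y + 7| < 15·(ε/15) = ε.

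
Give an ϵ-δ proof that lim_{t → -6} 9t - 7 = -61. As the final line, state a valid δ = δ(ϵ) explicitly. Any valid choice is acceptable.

Fix ϵ > 0. We need δ > 0 so that 0 < |t + 6| < δ implies |(9t - 7) + 61| < ϵ.
Since (9t - 7) + 61 = 9(t + 6), we have |(9t - 7) + 61| = 9|t + 6|.
So 9|t + 6| < ϵ exactly when |t + 6| < ϵ/9.
Choosing δ = ϵ/9 gives |(9t - 7) + 61| = 9|t + 6| < ϵ whenever |t + 6| < δ.

δ = ϵ/9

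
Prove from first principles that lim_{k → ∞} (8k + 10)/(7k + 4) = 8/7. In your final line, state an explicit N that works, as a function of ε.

N = (38/49)/ε

Fix ε > 0. For k ≥ 1, |(8k + 10)/(7k + 4) − (8/7)| = |38|/(7(7k + 4)) = 38/(7(7k + 4)).
Since 7k + 4 ≥ 7k for k ≥ 1, this is ≤ 38/(7·7k) = (38/49)/k.
So |(8k + 10)/(7k + 4) − (8/7)| < ε whenever k > (38/49)/ε.
Take N = (38/49)/ε. If k > N then |(8k + 10)/(7k + 4) − (8/7)| ≤ (38/49)/k < ε.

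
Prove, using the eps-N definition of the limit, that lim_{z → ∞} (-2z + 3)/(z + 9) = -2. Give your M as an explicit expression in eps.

M = 21/eps

Let eps > 0. We seek M > 0 such that z > M implies |(-2z + 3)/(z + 9) + 2| < eps.
(-2z + 3)/(z + 9) + 2 = ((-2z + 3) − (-2)(z + 9)) / ((z + 9)) = 21/((z + 9)).
For z > 0 we have z + 9 > z, so |(-2z + 3)/(z + 9) + 2| = 21/((z + 9)) < 21/(z) = 21/z.
Thus |(-2z + 3)/(z + 9) + 2| < eps whenever z > 21/eps.
Take M = 21/eps. If z > M then |(-2z + 3)/(z + 9) + 2| < 21/z < eps.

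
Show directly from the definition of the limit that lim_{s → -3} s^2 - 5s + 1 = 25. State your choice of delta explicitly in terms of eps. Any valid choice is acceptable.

delta = min(1, eps/12)

Let eps > 0. We want delta > 0 such that 0 < |s + 3| < delta implies |(s^2 - 5s + 1) − 25| < eps.
(s^2 - 5s + 1) − 25 = s^2 - 5s - 24 = (s + 3)(s - 8).
So |(s^2 - 5s + 1) − 25| = |s + 3|·|s - 8|.
Require delta ≤ 1. Then |s + 3| < 1 gives |s| < 4, and by the triangle inequality |s - 8| ≤ 4 + 8 = 12.
Hence |(s^2 - 5s + 1) − 25| ≤ 12|s + 3| < eps provided |s + 3| < eps/12.
Take delta = min(1, eps/12). Then 0 < |s + 3| < delta gives both |s + 3| < 1 and |s + 3| < eps/12, so |(s^2 - 5s + 1) − 25| < eps.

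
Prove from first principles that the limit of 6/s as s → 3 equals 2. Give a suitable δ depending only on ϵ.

Let ϵ > 0 be given. We seek δ > 0 such that 0 < |s − 3| < δ implies |6/s − 2| < ϵ.
|6/s − 2| = 6·|3 − s|/(3·|s|) = 6|s − 3|/(3|s|).
Restrict δ ≤ 3/2. Then |s − 3| < 3/2 gives |s| > 3/2, so 3|s| > 9/2.
Then |6/s − 2| < 6|s − 3|/(9/2), which is < ϵ when |s − 3| < (3/4)ϵ.
Take δ = min(3/2, (3/4)ϵ). Then 0 < |s − 3| < δ gives both |s − 3| < 3/2 and |s − 3| < (3/4)ϵ, so |6/s − 2| < ϵ.

δ = min(3/2, (3/4)ϵ)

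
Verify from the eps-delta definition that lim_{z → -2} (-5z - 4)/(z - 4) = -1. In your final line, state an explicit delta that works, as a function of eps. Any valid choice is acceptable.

delta = min(3, (3/4)eps)

Let eps > 0 be given. We want delta > 0 with 0 < |z + 2| < delta ⇒ |(-5z - 4)/(z - 4) + 1| < eps.
Combining over a common denominator, (-5z - 4)/(z - 4) + 1 = [(-5z - 4)·(-6) − 6·(z - 4)] / [(-6)·(z - 4)] = 24(z + 2) / ((-6)(z - 4)).
So |(-5z - 4)/(z - 4) + 1| = 24|z + 2| / (6·|z − 4|).
Require delta ≤ 3, so |z − 4| ≥ |-6| − |z + 2| > 6 − 3 = 3.
Hence |(-5z - 4)/(z - 4) + 1| < 24|z + 2|/(6·3) = (4/3)|z + 2|, which is < eps once |z + 2| < (3/4)eps.
Take delta = min(3, (3/4)eps). Then 0 < |z + 2| < delta forces both bounds, so |(-5z - 4)/(z - 4) + 1| < eps.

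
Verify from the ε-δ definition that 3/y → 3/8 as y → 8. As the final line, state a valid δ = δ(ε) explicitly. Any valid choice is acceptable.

δ = min(4, (32/3)ε)

Let ε > 0. We seek δ > 0 such that 0 < |y − 8| < δ implies |3/y − (3/8)| < ε.
|3/y − (3/8)| = 3·|8 − y|/(8·|y|) = 3|y − 8|/(8|y|).
Require δ ≤ 4 so that |y| > 8 − 4 = 4, hence 8|y| > 32.
Then |3/y − (3/8)| < 3|y − 8|/32, which is < ε when |y − 8| < (32/3)ε.
Take δ = min(4, (32/3)ε). Then 0 < |y − 8| < δ gives both |y − 8| < 4 and |y − 8| < (32/3)ε, so |3/y − (3/8)| < ε.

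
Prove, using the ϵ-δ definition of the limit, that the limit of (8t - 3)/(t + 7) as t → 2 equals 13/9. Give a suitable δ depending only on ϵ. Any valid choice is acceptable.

Fix ϵ > 0. We want δ > 0 with 0 < |t − 2| < δ ⇒ |(8t - 3)/(t + 7) − (13/9)| < ϵ.
Combining over a common denominator, (8t - 3)/(t + 7) − (13/9) = [(8t - 3)·9 − 13·(t + 7)] / [9·(t + 7)] = 59(t − 2) / (9(t + 7)).
So |(8t - 3)/(t + 7) − (13/9)| = 59|t − 2| / (9·|t + 7|).
Restrict δ ≤ 9/2. Then |t − 2| < 9/2 gives |t + 7| = |(t − 2) + 9| ≥ 9 − 9/2 = 9/2.
Hence |(8t - 3)/(t + 7) − (13/9)| < 59|t − 2|/(9·(9/2)) = (118/81)|t − 2|, which is < ϵ once |t − 2| < (81/118)ϵ.
Take δ = min(9/2, (81/118)ϵ). Then 0 < |t − 2| < δ forces both bounds, so |(8t - 3)/(t + 7) − (13/9)| < ϵ.

δ = min(9/2, (81/118)ϵ)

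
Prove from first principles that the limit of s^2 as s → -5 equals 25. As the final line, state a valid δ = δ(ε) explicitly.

δ = min(1, ε/11)

Let ε > 0 be given. We seek δ > 0 with 0 < |s + 5| < δ ⇒ |s^2 − 25| < ε.
Factor: s^2 − 25 = (s + 5)(s - 5), so |s^2 − 25| = |s + 5|·|s - 5|.
Impose δ ≤ 1 so that |s| < 6; then |s - 5| ≤ 11.
Hence |s^2 − 25| ≤ 11|s + 5|, which is < ε once |s + 5| < ε/11.
Take δ = min(1, ε/11). If 0 < |s + 5| < δ then both bounds hold and |s^2 − 25| ≤ 11|s + 5| < 11·(ε/11) = ε.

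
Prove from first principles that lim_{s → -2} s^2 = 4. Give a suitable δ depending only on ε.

Fix ε > 0. We seek δ > 0 with 0 < |s + 2| < δ ⇒ |s^2 − 4| < ε.
Factor: s^2 − 4 = (s + 2)(s - 2), so |s^2 − 4| = |s + 2|·|s - 2|.
Impose δ ≤ 1 so that |s| < 3; then |s - 2| ≤ 5.
Hence |s^2 − 4| ≤ 5|s + 2|, which is < ε once |s + 2| < ε/5.
Take δ = min(1, ε/5). If 0 < |s + 2| < δ then both bounds hold and |s^2 − 4| ≤ 5|s + 2| < 5·(ε/5) = ε.

δ = min(1, ε/5)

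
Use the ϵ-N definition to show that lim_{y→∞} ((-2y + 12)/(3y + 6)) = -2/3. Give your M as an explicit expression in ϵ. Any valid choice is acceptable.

Suppose ϵ > 0. We seek M > 0 such that y > M implies |(-2y + 12)/(3y + 6) + 2/3| < ϵ.
(-2y + 12)/(3y + 6) + 2/3 = (3(-2y + 12) − (-2)(3y + 6)) / (3(3y + 6)) = 48/(3(3y + 6)).
For y > 0 we have 3y + 6 > 3y, so |(-2y + 12)/(3y + 6) + 2/3| = 48/(3(3y + 6)) < 48/(3·3y) = (16/3)/y.
Thus |(-2y + 12)/(3y + 6) + 2/3| < ϵ whenever y > (16/3)/ϵ.
Take M = (16/3)/ϵ. If y > M then |(-2y + 12)/(3y + 6) + 2/3| < (16/3)/y < ϵ.

M = (16/3)/ϵ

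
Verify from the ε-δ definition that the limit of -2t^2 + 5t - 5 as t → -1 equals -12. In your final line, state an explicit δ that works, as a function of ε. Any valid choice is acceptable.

Fix ε > 0. We want δ > 0 such that 0 < |t + 1| < δ implies |(-2t^2 + 5t - 5) + 12| < ε.
(-2t^2 + 5t - 5) + 12 = -2t^2 + 5t + 7 = (t + 1)(-2t + 7).
So |(-2t^2 + 5t - 5) + 12| = |t + 1|·|-2t + 7|.
Require δ ≤ 1. Then |t + 1| < 1 gives |t| < 2, and by the triangle inequality |-2t + 7| ≤ 2·2 + 7 = 11.
Hence |(-2t^2 + 5t - 5) + 12| ≤ 11|t + 1| < ε provided |t + 1| < ε/11.
Choosing δ = min(1, ε/11) ensures both conditions, hence |(-2t^2 + 5t - 5) + 12| < ε.

δ = min(1, ε/11)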